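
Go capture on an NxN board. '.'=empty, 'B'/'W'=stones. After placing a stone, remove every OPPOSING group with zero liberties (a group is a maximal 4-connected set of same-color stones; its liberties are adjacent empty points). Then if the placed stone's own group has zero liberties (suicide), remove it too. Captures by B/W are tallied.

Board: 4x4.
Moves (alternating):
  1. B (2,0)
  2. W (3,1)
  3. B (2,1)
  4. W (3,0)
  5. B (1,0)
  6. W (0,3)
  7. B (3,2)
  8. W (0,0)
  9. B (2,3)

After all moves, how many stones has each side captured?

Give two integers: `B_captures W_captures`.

Move 1: B@(2,0) -> caps B=0 W=0
Move 2: W@(3,1) -> caps B=0 W=0
Move 3: B@(2,1) -> caps B=0 W=0
Move 4: W@(3,0) -> caps B=0 W=0
Move 5: B@(1,0) -> caps B=0 W=0
Move 6: W@(0,3) -> caps B=0 W=0
Move 7: B@(3,2) -> caps B=2 W=0
Move 8: W@(0,0) -> caps B=2 W=0
Move 9: B@(2,3) -> caps B=2 W=0

Answer: 2 0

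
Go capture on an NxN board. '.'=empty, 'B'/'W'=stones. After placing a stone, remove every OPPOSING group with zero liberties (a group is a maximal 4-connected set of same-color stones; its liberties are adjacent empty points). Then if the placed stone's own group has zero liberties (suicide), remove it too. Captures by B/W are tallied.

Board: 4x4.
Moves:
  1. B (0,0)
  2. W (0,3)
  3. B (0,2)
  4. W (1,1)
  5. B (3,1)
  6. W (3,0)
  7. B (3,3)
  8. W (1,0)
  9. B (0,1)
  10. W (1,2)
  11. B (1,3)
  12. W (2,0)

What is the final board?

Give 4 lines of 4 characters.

Answer: ...W
WWWB
W...
WB.B

Derivation:
Move 1: B@(0,0) -> caps B=0 W=0
Move 2: W@(0,3) -> caps B=0 W=0
Move 3: B@(0,2) -> caps B=0 W=0
Move 4: W@(1,1) -> caps B=0 W=0
Move 5: B@(3,1) -> caps B=0 W=0
Move 6: W@(3,0) -> caps B=0 W=0
Move 7: B@(3,3) -> caps B=0 W=0
Move 8: W@(1,0) -> caps B=0 W=0
Move 9: B@(0,1) -> caps B=0 W=0
Move 10: W@(1,2) -> caps B=0 W=3
Move 11: B@(1,3) -> caps B=0 W=3
Move 12: W@(2,0) -> caps B=0 W=3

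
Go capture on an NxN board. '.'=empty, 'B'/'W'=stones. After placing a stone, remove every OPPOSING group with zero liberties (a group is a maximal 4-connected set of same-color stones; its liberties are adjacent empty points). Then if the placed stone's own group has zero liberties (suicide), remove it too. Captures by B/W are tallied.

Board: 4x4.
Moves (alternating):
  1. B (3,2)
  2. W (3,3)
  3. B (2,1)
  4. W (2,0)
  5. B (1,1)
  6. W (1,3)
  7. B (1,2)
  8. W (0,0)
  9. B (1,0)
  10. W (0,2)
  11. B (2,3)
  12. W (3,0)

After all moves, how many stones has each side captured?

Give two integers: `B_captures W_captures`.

Answer: 1 0

Derivation:
Move 1: B@(3,2) -> caps B=0 W=0
Move 2: W@(3,3) -> caps B=0 W=0
Move 3: B@(2,1) -> caps B=0 W=0
Move 4: W@(2,0) -> caps B=0 W=0
Move 5: B@(1,1) -> caps B=0 W=0
Move 6: W@(1,3) -> caps B=0 W=0
Move 7: B@(1,2) -> caps B=0 W=0
Move 8: W@(0,0) -> caps B=0 W=0
Move 9: B@(1,0) -> caps B=0 W=0
Move 10: W@(0,2) -> caps B=0 W=0
Move 11: B@(2,3) -> caps B=1 W=0
Move 12: W@(3,0) -> caps B=1 W=0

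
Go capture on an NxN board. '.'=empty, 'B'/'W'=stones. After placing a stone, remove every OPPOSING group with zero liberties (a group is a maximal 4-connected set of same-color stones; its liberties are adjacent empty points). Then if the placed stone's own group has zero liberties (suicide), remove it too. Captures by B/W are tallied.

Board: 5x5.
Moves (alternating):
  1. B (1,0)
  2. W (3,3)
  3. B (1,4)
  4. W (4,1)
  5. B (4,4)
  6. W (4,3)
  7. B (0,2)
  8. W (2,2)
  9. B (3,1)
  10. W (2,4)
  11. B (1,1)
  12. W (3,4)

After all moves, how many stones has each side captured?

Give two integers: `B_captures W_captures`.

Answer: 0 1

Derivation:
Move 1: B@(1,0) -> caps B=0 W=0
Move 2: W@(3,3) -> caps B=0 W=0
Move 3: B@(1,4) -> caps B=0 W=0
Move 4: W@(4,1) -> caps B=0 W=0
Move 5: B@(4,4) -> caps B=0 W=0
Move 6: W@(4,3) -> caps B=0 W=0
Move 7: B@(0,2) -> caps B=0 W=0
Move 8: W@(2,2) -> caps B=0 W=0
Move 9: B@(3,1) -> caps B=0 W=0
Move 10: W@(2,4) -> caps B=0 W=0
Move 11: B@(1,1) -> caps B=0 W=0
Move 12: W@(3,4) -> caps B=0 W=1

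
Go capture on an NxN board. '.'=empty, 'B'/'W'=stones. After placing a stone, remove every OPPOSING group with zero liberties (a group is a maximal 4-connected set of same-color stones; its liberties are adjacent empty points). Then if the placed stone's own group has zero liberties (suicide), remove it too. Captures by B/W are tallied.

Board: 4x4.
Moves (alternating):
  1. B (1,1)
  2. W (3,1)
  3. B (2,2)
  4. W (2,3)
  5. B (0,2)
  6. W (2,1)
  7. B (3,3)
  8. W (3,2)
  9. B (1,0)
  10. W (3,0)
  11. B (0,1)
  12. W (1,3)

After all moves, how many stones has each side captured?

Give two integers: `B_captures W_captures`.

Move 1: B@(1,1) -> caps B=0 W=0
Move 2: W@(3,1) -> caps B=0 W=0
Move 3: B@(2,2) -> caps B=0 W=0
Move 4: W@(2,3) -> caps B=0 W=0
Move 5: B@(0,2) -> caps B=0 W=0
Move 6: W@(2,1) -> caps B=0 W=0
Move 7: B@(3,3) -> caps B=0 W=0
Move 8: W@(3,2) -> caps B=0 W=1
Move 9: B@(1,0) -> caps B=0 W=1
Move 10: W@(3,0) -> caps B=0 W=1
Move 11: B@(0,1) -> caps B=0 W=1
Move 12: W@(1,3) -> caps B=0 W=1

Answer: 0 1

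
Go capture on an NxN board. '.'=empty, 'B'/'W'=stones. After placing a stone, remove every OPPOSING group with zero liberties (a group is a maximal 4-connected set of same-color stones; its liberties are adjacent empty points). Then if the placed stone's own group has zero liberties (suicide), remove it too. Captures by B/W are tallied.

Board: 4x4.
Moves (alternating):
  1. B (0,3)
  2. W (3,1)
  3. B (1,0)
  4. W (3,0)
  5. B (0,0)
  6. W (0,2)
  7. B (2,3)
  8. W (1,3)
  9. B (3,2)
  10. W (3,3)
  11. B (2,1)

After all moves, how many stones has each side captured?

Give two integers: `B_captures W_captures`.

Move 1: B@(0,3) -> caps B=0 W=0
Move 2: W@(3,1) -> caps B=0 W=0
Move 3: B@(1,0) -> caps B=0 W=0
Move 4: W@(3,0) -> caps B=0 W=0
Move 5: B@(0,0) -> caps B=0 W=0
Move 6: W@(0,2) -> caps B=0 W=0
Move 7: B@(2,3) -> caps B=0 W=0
Move 8: W@(1,3) -> caps B=0 W=1
Move 9: B@(3,2) -> caps B=0 W=1
Move 10: W@(3,3) -> caps B=0 W=1
Move 11: B@(2,1) -> caps B=0 W=1

Answer: 0 1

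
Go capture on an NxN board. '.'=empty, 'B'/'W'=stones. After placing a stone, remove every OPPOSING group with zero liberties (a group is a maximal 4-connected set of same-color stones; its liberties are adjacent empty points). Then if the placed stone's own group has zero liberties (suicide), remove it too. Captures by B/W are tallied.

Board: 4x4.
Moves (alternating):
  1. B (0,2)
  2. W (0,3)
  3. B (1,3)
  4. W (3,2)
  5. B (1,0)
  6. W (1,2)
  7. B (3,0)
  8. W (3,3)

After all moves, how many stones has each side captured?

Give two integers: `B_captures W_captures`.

Move 1: B@(0,2) -> caps B=0 W=0
Move 2: W@(0,3) -> caps B=0 W=0
Move 3: B@(1,3) -> caps B=1 W=0
Move 4: W@(3,2) -> caps B=1 W=0
Move 5: B@(1,0) -> caps B=1 W=0
Move 6: W@(1,2) -> caps B=1 W=0
Move 7: B@(3,0) -> caps B=1 W=0
Move 8: W@(3,3) -> caps B=1 W=0

Answer: 1 0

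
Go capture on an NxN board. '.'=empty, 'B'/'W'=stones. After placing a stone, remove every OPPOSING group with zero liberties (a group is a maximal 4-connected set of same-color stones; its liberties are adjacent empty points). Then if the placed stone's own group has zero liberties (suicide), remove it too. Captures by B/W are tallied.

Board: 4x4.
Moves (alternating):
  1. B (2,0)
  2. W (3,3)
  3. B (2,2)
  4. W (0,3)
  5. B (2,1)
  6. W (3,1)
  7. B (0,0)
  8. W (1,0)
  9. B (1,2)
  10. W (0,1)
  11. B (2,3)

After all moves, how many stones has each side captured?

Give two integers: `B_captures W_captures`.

Move 1: B@(2,0) -> caps B=0 W=0
Move 2: W@(3,3) -> caps B=0 W=0
Move 3: B@(2,2) -> caps B=0 W=0
Move 4: W@(0,3) -> caps B=0 W=0
Move 5: B@(2,1) -> caps B=0 W=0
Move 6: W@(3,1) -> caps B=0 W=0
Move 7: B@(0,0) -> caps B=0 W=0
Move 8: W@(1,0) -> caps B=0 W=0
Move 9: B@(1,2) -> caps B=0 W=0
Move 10: W@(0,1) -> caps B=0 W=1
Move 11: B@(2,3) -> caps B=0 W=1

Answer: 0 1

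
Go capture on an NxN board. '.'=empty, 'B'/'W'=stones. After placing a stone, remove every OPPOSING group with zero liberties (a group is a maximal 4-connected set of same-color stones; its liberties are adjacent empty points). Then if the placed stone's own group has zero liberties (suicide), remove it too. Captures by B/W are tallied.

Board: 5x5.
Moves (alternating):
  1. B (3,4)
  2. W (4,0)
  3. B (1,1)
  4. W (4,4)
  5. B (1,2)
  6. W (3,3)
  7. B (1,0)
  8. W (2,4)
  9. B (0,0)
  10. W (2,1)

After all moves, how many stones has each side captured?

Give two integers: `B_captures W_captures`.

Answer: 0 1

Derivation:
Move 1: B@(3,4) -> caps B=0 W=0
Move 2: W@(4,0) -> caps B=0 W=0
Move 3: B@(1,1) -> caps B=0 W=0
Move 4: W@(4,4) -> caps B=0 W=0
Move 5: B@(1,2) -> caps B=0 W=0
Move 6: W@(3,3) -> caps B=0 W=0
Move 7: B@(1,0) -> caps B=0 W=0
Move 8: W@(2,4) -> caps B=0 W=1
Move 9: B@(0,0) -> caps B=0 W=1
Move 10: W@(2,1) -> caps B=0 W=1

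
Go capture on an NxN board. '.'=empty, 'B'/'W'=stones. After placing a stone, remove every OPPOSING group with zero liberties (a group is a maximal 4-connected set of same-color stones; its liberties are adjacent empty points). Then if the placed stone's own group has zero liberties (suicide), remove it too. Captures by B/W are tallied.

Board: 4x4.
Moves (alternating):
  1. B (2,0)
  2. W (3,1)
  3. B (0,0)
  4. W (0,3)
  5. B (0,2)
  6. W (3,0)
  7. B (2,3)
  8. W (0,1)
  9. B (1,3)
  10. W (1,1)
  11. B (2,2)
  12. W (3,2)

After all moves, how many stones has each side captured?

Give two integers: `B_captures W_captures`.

Move 1: B@(2,0) -> caps B=0 W=0
Move 2: W@(3,1) -> caps B=0 W=0
Move 3: B@(0,0) -> caps B=0 W=0
Move 4: W@(0,3) -> caps B=0 W=0
Move 5: B@(0,2) -> caps B=0 W=0
Move 6: W@(3,0) -> caps B=0 W=0
Move 7: B@(2,3) -> caps B=0 W=0
Move 8: W@(0,1) -> caps B=0 W=0
Move 9: B@(1,3) -> caps B=1 W=0
Move 10: W@(1,1) -> caps B=1 W=0
Move 11: B@(2,2) -> caps B=1 W=0
Move 12: W@(3,2) -> caps B=1 W=0

Answer: 1 0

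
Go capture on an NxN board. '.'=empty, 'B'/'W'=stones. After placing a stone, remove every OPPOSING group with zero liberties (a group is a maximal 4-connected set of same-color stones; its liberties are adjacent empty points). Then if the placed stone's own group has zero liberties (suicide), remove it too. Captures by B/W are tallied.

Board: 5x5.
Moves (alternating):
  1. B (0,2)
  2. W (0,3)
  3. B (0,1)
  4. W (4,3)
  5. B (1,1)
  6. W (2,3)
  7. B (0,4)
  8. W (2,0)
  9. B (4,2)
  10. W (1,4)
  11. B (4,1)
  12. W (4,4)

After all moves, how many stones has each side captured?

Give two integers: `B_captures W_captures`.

Answer: 0 1

Derivation:
Move 1: B@(0,2) -> caps B=0 W=0
Move 2: W@(0,3) -> caps B=0 W=0
Move 3: B@(0,1) -> caps B=0 W=0
Move 4: W@(4,3) -> caps B=0 W=0
Move 5: B@(1,1) -> caps B=0 W=0
Move 6: W@(2,3) -> caps B=0 W=0
Move 7: B@(0,4) -> caps B=0 W=0
Move 8: W@(2,0) -> caps B=0 W=0
Move 9: B@(4,2) -> caps B=0 W=0
Move 10: W@(1,4) -> caps B=0 W=1
Move 11: B@(4,1) -> caps B=0 W=1
Move 12: W@(4,4) -> caps B=0 W=1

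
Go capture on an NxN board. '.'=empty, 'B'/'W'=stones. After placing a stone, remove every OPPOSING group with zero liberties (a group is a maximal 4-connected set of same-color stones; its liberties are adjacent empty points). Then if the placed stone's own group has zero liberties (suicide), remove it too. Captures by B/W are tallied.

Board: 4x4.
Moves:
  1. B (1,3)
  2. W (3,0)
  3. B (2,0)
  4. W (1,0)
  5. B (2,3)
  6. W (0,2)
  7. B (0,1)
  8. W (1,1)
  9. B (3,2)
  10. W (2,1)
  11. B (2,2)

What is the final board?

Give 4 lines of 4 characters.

Answer: .BW.
WW.B
.WBB
W.B.

Derivation:
Move 1: B@(1,3) -> caps B=0 W=0
Move 2: W@(3,0) -> caps B=0 W=0
Move 3: B@(2,0) -> caps B=0 W=0
Move 4: W@(1,0) -> caps B=0 W=0
Move 5: B@(2,3) -> caps B=0 W=0
Move 6: W@(0,2) -> caps B=0 W=0
Move 7: B@(0,1) -> caps B=0 W=0
Move 8: W@(1,1) -> caps B=0 W=0
Move 9: B@(3,2) -> caps B=0 W=0
Move 10: W@(2,1) -> caps B=0 W=1
Move 11: B@(2,2) -> caps B=0 W=1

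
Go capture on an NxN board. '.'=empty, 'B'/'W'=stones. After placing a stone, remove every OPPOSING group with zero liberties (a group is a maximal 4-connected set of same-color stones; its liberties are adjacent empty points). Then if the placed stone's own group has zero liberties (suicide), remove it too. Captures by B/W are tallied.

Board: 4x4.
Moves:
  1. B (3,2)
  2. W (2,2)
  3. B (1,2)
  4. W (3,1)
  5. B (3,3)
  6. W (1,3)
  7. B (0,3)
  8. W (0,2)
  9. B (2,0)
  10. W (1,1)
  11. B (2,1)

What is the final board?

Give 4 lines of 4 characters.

Answer: ..W.
.W.W
BBW.
.WBB

Derivation:
Move 1: B@(3,2) -> caps B=0 W=0
Move 2: W@(2,2) -> caps B=0 W=0
Move 3: B@(1,2) -> caps B=0 W=0
Move 4: W@(3,1) -> caps B=0 W=0
Move 5: B@(3,3) -> caps B=0 W=0
Move 6: W@(1,3) -> caps B=0 W=0
Move 7: B@(0,3) -> caps B=0 W=0
Move 8: W@(0,2) -> caps B=0 W=1
Move 9: B@(2,0) -> caps B=0 W=1
Move 10: W@(1,1) -> caps B=0 W=2
Move 11: B@(2,1) -> caps B=0 W=2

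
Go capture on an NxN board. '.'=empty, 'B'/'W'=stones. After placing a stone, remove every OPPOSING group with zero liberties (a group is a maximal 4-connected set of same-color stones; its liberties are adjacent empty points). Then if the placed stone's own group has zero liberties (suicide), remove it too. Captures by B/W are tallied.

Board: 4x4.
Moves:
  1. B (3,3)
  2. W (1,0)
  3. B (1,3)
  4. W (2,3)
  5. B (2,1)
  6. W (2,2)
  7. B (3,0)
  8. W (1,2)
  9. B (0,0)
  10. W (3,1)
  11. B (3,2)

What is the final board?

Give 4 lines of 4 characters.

Move 1: B@(3,3) -> caps B=0 W=0
Move 2: W@(1,0) -> caps B=0 W=0
Move 3: B@(1,3) -> caps B=0 W=0
Move 4: W@(2,3) -> caps B=0 W=0
Move 5: B@(2,1) -> caps B=0 W=0
Move 6: W@(2,2) -> caps B=0 W=0
Move 7: B@(3,0) -> caps B=0 W=0
Move 8: W@(1,2) -> caps B=0 W=0
Move 9: B@(0,0) -> caps B=0 W=0
Move 10: W@(3,1) -> caps B=0 W=0
Move 11: B@(3,2) -> caps B=1 W=0

Answer: B...
W.WB
.BWW
B.BB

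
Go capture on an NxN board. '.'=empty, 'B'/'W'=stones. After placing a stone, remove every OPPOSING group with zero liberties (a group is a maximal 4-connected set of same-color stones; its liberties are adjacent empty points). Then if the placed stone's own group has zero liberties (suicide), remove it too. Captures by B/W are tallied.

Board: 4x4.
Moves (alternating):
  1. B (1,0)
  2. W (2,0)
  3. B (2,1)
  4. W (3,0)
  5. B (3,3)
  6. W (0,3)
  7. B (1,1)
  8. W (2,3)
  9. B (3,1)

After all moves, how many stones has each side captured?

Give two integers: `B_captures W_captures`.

Answer: 2 0

Derivation:
Move 1: B@(1,0) -> caps B=0 W=0
Move 2: W@(2,0) -> caps B=0 W=0
Move 3: B@(2,1) -> caps B=0 W=0
Move 4: W@(3,0) -> caps B=0 W=0
Move 5: B@(3,3) -> caps B=0 W=0
Move 6: W@(0,3) -> caps B=0 W=0
Move 7: B@(1,1) -> caps B=0 W=0
Move 8: W@(2,3) -> caps B=0 W=0
Move 9: B@(3,1) -> caps B=2 W=0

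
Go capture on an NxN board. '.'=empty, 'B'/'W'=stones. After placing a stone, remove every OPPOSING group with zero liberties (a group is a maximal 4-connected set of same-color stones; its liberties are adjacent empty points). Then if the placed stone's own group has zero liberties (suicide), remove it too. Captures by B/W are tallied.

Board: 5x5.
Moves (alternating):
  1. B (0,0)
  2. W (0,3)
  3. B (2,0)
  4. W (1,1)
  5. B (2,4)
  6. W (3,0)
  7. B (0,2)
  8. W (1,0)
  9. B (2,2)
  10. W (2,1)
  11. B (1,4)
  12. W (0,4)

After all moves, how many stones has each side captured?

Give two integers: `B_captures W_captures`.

Move 1: B@(0,0) -> caps B=0 W=0
Move 2: W@(0,3) -> caps B=0 W=0
Move 3: B@(2,0) -> caps B=0 W=0
Move 4: W@(1,1) -> caps B=0 W=0
Move 5: B@(2,4) -> caps B=0 W=0
Move 6: W@(3,0) -> caps B=0 W=0
Move 7: B@(0,2) -> caps B=0 W=0
Move 8: W@(1,0) -> caps B=0 W=0
Move 9: B@(2,2) -> caps B=0 W=0
Move 10: W@(2,1) -> caps B=0 W=1
Move 11: B@(1,4) -> caps B=0 W=1
Move 12: W@(0,4) -> caps B=0 W=1

Answer: 0 1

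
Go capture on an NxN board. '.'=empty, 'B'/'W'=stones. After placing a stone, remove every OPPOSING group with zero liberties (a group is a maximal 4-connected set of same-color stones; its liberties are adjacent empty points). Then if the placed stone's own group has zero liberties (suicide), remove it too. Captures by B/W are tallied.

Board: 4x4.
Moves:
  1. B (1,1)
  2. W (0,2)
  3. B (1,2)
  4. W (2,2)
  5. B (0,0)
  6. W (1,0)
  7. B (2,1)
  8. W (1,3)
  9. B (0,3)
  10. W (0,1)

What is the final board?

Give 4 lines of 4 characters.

Answer: .WW.
WBBW
.BW.
....

Derivation:
Move 1: B@(1,1) -> caps B=0 W=0
Move 2: W@(0,2) -> caps B=0 W=0
Move 3: B@(1,2) -> caps B=0 W=0
Move 4: W@(2,2) -> caps B=0 W=0
Move 5: B@(0,0) -> caps B=0 W=0
Move 6: W@(1,0) -> caps B=0 W=0
Move 7: B@(2,1) -> caps B=0 W=0
Move 8: W@(1,3) -> caps B=0 W=0
Move 9: B@(0,3) -> caps B=0 W=0
Move 10: W@(0,1) -> caps B=0 W=1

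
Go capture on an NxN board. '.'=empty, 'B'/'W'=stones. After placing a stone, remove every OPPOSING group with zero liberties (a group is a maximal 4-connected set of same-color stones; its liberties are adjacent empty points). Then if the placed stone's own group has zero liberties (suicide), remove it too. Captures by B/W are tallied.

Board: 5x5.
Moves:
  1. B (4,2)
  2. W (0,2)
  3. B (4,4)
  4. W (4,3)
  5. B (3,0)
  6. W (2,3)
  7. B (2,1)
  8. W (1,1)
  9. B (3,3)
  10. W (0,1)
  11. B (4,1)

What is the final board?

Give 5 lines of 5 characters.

Move 1: B@(4,2) -> caps B=0 W=0
Move 2: W@(0,2) -> caps B=0 W=0
Move 3: B@(4,4) -> caps B=0 W=0
Move 4: W@(4,3) -> caps B=0 W=0
Move 5: B@(3,0) -> caps B=0 W=0
Move 6: W@(2,3) -> caps B=0 W=0
Move 7: B@(2,1) -> caps B=0 W=0
Move 8: W@(1,1) -> caps B=0 W=0
Move 9: B@(3,3) -> caps B=1 W=0
Move 10: W@(0,1) -> caps B=1 W=0
Move 11: B@(4,1) -> caps B=1 W=0

Answer: .WW..
.W...
.B.W.
B..B.
.BB.B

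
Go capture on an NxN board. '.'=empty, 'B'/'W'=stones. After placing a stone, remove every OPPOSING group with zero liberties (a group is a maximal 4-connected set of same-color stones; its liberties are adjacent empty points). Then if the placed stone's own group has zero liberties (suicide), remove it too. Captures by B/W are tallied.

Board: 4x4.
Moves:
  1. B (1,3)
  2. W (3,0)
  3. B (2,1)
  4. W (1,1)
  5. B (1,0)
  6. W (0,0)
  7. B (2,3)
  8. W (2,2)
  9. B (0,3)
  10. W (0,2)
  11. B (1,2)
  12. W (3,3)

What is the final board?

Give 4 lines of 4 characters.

Answer: W.W.
BW..
.BW.
W..W

Derivation:
Move 1: B@(1,3) -> caps B=0 W=0
Move 2: W@(3,0) -> caps B=0 W=0
Move 3: B@(2,1) -> caps B=0 W=0
Move 4: W@(1,1) -> caps B=0 W=0
Move 5: B@(1,0) -> caps B=0 W=0
Move 6: W@(0,0) -> caps B=0 W=0
Move 7: B@(2,3) -> caps B=0 W=0
Move 8: W@(2,2) -> caps B=0 W=0
Move 9: B@(0,3) -> caps B=0 W=0
Move 10: W@(0,2) -> caps B=0 W=0
Move 11: B@(1,2) -> caps B=0 W=0
Move 12: W@(3,3) -> caps B=0 W=4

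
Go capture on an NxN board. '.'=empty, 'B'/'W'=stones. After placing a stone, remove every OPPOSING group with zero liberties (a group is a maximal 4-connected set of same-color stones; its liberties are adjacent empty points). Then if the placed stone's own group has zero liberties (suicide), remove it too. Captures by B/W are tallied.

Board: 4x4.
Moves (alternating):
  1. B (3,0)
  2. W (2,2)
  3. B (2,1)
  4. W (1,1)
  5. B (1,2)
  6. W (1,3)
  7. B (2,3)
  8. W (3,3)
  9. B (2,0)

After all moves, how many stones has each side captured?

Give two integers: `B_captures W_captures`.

Move 1: B@(3,0) -> caps B=0 W=0
Move 2: W@(2,2) -> caps B=0 W=0
Move 3: B@(2,1) -> caps B=0 W=0
Move 4: W@(1,1) -> caps B=0 W=0
Move 5: B@(1,2) -> caps B=0 W=0
Move 6: W@(1,3) -> caps B=0 W=0
Move 7: B@(2,3) -> caps B=0 W=0
Move 8: W@(3,3) -> caps B=0 W=1
Move 9: B@(2,0) -> caps B=0 W=1

Answer: 0 1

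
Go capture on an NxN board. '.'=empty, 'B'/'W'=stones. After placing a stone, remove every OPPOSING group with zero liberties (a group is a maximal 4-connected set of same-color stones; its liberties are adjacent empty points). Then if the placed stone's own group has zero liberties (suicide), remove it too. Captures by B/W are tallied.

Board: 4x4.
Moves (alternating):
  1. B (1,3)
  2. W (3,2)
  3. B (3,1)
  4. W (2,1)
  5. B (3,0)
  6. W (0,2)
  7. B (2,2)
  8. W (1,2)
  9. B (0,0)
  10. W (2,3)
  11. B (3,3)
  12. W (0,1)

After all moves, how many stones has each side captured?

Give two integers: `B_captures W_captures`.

Move 1: B@(1,3) -> caps B=0 W=0
Move 2: W@(3,2) -> caps B=0 W=0
Move 3: B@(3,1) -> caps B=0 W=0
Move 4: W@(2,1) -> caps B=0 W=0
Move 5: B@(3,0) -> caps B=0 W=0
Move 6: W@(0,2) -> caps B=0 W=0
Move 7: B@(2,2) -> caps B=0 W=0
Move 8: W@(1,2) -> caps B=0 W=0
Move 9: B@(0,0) -> caps B=0 W=0
Move 10: W@(2,3) -> caps B=0 W=1
Move 11: B@(3,3) -> caps B=0 W=1
Move 12: W@(0,1) -> caps B=0 W=1

Answer: 0 1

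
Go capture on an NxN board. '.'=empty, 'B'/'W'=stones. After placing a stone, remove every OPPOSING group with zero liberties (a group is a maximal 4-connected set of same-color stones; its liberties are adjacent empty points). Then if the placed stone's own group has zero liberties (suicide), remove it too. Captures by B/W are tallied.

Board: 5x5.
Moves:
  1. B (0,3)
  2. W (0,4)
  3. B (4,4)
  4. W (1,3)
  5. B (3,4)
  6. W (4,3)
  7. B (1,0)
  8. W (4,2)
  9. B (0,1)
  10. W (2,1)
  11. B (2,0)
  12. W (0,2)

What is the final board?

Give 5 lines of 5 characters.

Move 1: B@(0,3) -> caps B=0 W=0
Move 2: W@(0,4) -> caps B=0 W=0
Move 3: B@(4,4) -> caps B=0 W=0
Move 4: W@(1,3) -> caps B=0 W=0
Move 5: B@(3,4) -> caps B=0 W=0
Move 6: W@(4,3) -> caps B=0 W=0
Move 7: B@(1,0) -> caps B=0 W=0
Move 8: W@(4,2) -> caps B=0 W=0
Move 9: B@(0,1) -> caps B=0 W=0
Move 10: W@(2,1) -> caps B=0 W=0
Move 11: B@(2,0) -> caps B=0 W=0
Move 12: W@(0,2) -> caps B=0 W=1

Answer: .BW.W
B..W.
BW...
....B
..WWB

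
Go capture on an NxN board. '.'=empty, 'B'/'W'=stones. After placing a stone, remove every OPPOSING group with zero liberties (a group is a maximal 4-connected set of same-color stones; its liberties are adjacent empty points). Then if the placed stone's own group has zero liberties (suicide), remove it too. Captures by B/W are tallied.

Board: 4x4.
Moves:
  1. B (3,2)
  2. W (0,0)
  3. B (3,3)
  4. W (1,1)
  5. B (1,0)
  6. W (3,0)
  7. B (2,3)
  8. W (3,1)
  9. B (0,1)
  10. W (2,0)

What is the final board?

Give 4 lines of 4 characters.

Move 1: B@(3,2) -> caps B=0 W=0
Move 2: W@(0,0) -> caps B=0 W=0
Move 3: B@(3,3) -> caps B=0 W=0
Move 4: W@(1,1) -> caps B=0 W=0
Move 5: B@(1,0) -> caps B=0 W=0
Move 6: W@(3,0) -> caps B=0 W=0
Move 7: B@(2,3) -> caps B=0 W=0
Move 8: W@(3,1) -> caps B=0 W=0
Move 9: B@(0,1) -> caps B=1 W=0
Move 10: W@(2,0) -> caps B=1 W=0

Answer: .B..
BW..
W..B
WWBB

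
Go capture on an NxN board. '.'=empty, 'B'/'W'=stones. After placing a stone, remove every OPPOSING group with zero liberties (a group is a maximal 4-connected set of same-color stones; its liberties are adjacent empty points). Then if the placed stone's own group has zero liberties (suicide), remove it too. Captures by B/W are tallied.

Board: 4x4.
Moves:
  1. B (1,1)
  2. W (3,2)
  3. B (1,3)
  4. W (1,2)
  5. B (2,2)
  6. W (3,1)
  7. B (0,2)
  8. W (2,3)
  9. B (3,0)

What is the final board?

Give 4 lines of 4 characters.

Move 1: B@(1,1) -> caps B=0 W=0
Move 2: W@(3,2) -> caps B=0 W=0
Move 3: B@(1,3) -> caps B=0 W=0
Move 4: W@(1,2) -> caps B=0 W=0
Move 5: B@(2,2) -> caps B=0 W=0
Move 6: W@(3,1) -> caps B=0 W=0
Move 7: B@(0,2) -> caps B=1 W=0
Move 8: W@(2,3) -> caps B=1 W=0
Move 9: B@(3,0) -> caps B=1 W=0

Answer: ..B.
.B.B
..BW
BWW.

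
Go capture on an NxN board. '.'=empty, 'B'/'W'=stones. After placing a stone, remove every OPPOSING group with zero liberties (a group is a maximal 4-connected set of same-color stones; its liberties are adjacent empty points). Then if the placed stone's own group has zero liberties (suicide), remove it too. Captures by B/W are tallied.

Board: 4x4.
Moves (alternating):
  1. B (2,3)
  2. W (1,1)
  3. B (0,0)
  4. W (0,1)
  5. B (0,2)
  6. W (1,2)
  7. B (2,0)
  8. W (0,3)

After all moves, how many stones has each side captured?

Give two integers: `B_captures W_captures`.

Move 1: B@(2,3) -> caps B=0 W=0
Move 2: W@(1,1) -> caps B=0 W=0
Move 3: B@(0,0) -> caps B=0 W=0
Move 4: W@(0,1) -> caps B=0 W=0
Move 5: B@(0,2) -> caps B=0 W=0
Move 6: W@(1,2) -> caps B=0 W=0
Move 7: B@(2,0) -> caps B=0 W=0
Move 8: W@(0,3) -> caps B=0 W=1

Answer: 0 1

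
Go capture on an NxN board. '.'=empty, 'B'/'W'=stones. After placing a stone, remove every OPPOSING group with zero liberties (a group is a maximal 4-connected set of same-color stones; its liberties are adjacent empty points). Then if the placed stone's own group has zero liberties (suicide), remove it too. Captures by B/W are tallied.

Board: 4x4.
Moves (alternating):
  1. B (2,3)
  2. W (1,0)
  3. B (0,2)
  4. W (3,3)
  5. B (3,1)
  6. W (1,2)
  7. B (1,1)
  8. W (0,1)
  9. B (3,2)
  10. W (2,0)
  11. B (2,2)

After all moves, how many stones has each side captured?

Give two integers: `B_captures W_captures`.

Move 1: B@(2,3) -> caps B=0 W=0
Move 2: W@(1,0) -> caps B=0 W=0
Move 3: B@(0,2) -> caps B=0 W=0
Move 4: W@(3,3) -> caps B=0 W=0
Move 5: B@(3,1) -> caps B=0 W=0
Move 6: W@(1,2) -> caps B=0 W=0
Move 7: B@(1,1) -> caps B=0 W=0
Move 8: W@(0,1) -> caps B=0 W=0
Move 9: B@(3,2) -> caps B=1 W=0
Move 10: W@(2,0) -> caps B=1 W=0
Move 11: B@(2,2) -> caps B=1 W=0

Answer: 1 0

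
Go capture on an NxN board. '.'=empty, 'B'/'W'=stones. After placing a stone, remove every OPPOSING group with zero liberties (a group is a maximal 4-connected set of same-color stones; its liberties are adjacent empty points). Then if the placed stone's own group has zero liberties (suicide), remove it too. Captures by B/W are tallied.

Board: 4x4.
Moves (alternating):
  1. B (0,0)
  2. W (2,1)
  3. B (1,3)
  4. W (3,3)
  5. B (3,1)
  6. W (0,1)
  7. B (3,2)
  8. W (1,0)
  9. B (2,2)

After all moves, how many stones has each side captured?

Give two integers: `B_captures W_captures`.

Move 1: B@(0,0) -> caps B=0 W=0
Move 2: W@(2,1) -> caps B=0 W=0
Move 3: B@(1,3) -> caps B=0 W=0
Move 4: W@(3,3) -> caps B=0 W=0
Move 5: B@(3,1) -> caps B=0 W=0
Move 6: W@(0,1) -> caps B=0 W=0
Move 7: B@(3,2) -> caps B=0 W=0
Move 8: W@(1,0) -> caps B=0 W=1
Move 9: B@(2,2) -> caps B=0 W=1

Answer: 0 1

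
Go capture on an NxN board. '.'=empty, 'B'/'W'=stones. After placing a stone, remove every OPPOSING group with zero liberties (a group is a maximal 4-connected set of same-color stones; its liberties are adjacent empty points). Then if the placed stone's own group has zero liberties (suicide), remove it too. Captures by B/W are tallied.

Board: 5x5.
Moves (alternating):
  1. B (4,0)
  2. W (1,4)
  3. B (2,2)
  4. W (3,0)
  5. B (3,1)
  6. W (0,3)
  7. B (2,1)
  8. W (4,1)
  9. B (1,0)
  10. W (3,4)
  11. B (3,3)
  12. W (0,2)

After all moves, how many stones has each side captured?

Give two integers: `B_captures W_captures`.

Answer: 0 1

Derivation:
Move 1: B@(4,0) -> caps B=0 W=0
Move 2: W@(1,4) -> caps B=0 W=0
Move 3: B@(2,2) -> caps B=0 W=0
Move 4: W@(3,0) -> caps B=0 W=0
Move 5: B@(3,1) -> caps B=0 W=0
Move 6: W@(0,3) -> caps B=0 W=0
Move 7: B@(2,1) -> caps B=0 W=0
Move 8: W@(4,1) -> caps B=0 W=1
Move 9: B@(1,0) -> caps B=0 W=1
Move 10: W@(3,4) -> caps B=0 W=1
Move 11: B@(3,3) -> caps B=0 W=1
Move 12: W@(0,2) -> caps B=0 W=1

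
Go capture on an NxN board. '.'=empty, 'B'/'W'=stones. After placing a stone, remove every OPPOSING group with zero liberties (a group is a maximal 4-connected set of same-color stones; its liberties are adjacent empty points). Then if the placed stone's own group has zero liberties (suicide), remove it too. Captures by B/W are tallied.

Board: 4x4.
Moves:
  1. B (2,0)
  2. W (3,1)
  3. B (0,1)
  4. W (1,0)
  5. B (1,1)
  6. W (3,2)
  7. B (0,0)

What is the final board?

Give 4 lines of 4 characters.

Move 1: B@(2,0) -> caps B=0 W=0
Move 2: W@(3,1) -> caps B=0 W=0
Move 3: B@(0,1) -> caps B=0 W=0
Move 4: W@(1,0) -> caps B=0 W=0
Move 5: B@(1,1) -> caps B=0 W=0
Move 6: W@(3,2) -> caps B=0 W=0
Move 7: B@(0,0) -> caps B=1 W=0

Answer: BB..
.B..
B...
.WW.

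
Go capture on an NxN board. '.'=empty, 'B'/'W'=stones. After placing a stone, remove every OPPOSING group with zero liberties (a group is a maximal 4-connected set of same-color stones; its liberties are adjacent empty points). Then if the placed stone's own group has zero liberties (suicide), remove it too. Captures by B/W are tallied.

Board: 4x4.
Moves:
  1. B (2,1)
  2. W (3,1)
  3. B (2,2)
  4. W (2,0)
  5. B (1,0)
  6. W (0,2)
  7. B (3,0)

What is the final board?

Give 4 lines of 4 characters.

Move 1: B@(2,1) -> caps B=0 W=0
Move 2: W@(3,1) -> caps B=0 W=0
Move 3: B@(2,2) -> caps B=0 W=0
Move 4: W@(2,0) -> caps B=0 W=0
Move 5: B@(1,0) -> caps B=0 W=0
Move 6: W@(0,2) -> caps B=0 W=0
Move 7: B@(3,0) -> caps B=1 W=0

Answer: ..W.
B...
.BB.
BW..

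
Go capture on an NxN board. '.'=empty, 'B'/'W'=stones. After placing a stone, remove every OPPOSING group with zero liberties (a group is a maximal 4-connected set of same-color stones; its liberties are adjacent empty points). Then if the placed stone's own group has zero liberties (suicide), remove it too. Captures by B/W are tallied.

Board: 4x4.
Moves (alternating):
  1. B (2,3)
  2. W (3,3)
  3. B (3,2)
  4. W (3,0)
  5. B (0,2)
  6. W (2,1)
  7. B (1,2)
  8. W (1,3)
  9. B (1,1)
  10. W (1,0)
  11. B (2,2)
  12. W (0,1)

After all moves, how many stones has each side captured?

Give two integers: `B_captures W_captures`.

Move 1: B@(2,3) -> caps B=0 W=0
Move 2: W@(3,3) -> caps B=0 W=0
Move 3: B@(3,2) -> caps B=1 W=0
Move 4: W@(3,0) -> caps B=1 W=0
Move 5: B@(0,2) -> caps B=1 W=0
Move 6: W@(2,1) -> caps B=1 W=0
Move 7: B@(1,2) -> caps B=1 W=0
Move 8: W@(1,3) -> caps B=1 W=0
Move 9: B@(1,1) -> caps B=1 W=0
Move 10: W@(1,0) -> caps B=1 W=0
Move 11: B@(2,2) -> caps B=1 W=0
Move 12: W@(0,1) -> caps B=1 W=0

Answer: 1 0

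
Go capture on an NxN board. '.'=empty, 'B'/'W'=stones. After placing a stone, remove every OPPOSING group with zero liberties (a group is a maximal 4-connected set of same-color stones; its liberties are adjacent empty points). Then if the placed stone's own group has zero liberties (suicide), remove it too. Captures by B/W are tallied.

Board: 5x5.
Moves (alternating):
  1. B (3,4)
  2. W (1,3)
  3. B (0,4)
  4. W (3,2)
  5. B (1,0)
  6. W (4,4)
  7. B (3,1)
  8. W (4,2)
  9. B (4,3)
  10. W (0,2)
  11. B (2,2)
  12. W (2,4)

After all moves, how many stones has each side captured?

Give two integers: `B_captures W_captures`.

Answer: 1 0

Derivation:
Move 1: B@(3,4) -> caps B=0 W=0
Move 2: W@(1,3) -> caps B=0 W=0
Move 3: B@(0,4) -> caps B=0 W=0
Move 4: W@(3,2) -> caps B=0 W=0
Move 5: B@(1,0) -> caps B=0 W=0
Move 6: W@(4,4) -> caps B=0 W=0
Move 7: B@(3,1) -> caps B=0 W=0
Move 8: W@(4,2) -> caps B=0 W=0
Move 9: B@(4,3) -> caps B=1 W=0
Move 10: W@(0,2) -> caps B=1 W=0
Move 11: B@(2,2) -> caps B=1 W=0
Move 12: W@(2,4) -> caps B=1 W=0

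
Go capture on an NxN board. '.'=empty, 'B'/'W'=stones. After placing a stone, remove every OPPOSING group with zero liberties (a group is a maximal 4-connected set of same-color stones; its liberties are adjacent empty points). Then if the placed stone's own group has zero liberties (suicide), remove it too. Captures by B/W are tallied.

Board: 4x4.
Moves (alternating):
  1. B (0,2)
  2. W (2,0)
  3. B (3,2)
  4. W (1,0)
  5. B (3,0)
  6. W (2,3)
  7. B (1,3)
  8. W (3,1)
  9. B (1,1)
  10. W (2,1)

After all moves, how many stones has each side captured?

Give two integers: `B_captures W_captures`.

Answer: 0 1

Derivation:
Move 1: B@(0,2) -> caps B=0 W=0
Move 2: W@(2,0) -> caps B=0 W=0
Move 3: B@(3,2) -> caps B=0 W=0
Move 4: W@(1,0) -> caps B=0 W=0
Move 5: B@(3,0) -> caps B=0 W=0
Move 6: W@(2,3) -> caps B=0 W=0
Move 7: B@(1,3) -> caps B=0 W=0
Move 8: W@(3,1) -> caps B=0 W=1
Move 9: B@(1,1) -> caps B=0 W=1
Move 10: W@(2,1) -> caps B=0 W=1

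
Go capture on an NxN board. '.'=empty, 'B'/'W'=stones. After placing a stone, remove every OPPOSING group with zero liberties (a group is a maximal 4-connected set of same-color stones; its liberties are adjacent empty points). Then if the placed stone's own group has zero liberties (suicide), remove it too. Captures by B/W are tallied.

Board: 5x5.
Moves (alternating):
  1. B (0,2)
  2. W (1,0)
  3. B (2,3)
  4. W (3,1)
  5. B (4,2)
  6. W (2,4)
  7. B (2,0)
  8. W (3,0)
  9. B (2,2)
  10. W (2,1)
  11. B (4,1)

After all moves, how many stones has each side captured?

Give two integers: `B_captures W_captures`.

Move 1: B@(0,2) -> caps B=0 W=0
Move 2: W@(1,0) -> caps B=0 W=0
Move 3: B@(2,3) -> caps B=0 W=0
Move 4: W@(3,1) -> caps B=0 W=0
Move 5: B@(4,2) -> caps B=0 W=0
Move 6: W@(2,4) -> caps B=0 W=0
Move 7: B@(2,0) -> caps B=0 W=0
Move 8: W@(3,0) -> caps B=0 W=0
Move 9: B@(2,2) -> caps B=0 W=0
Move 10: W@(2,1) -> caps B=0 W=1
Move 11: B@(4,1) -> caps B=0 W=1

Answer: 0 1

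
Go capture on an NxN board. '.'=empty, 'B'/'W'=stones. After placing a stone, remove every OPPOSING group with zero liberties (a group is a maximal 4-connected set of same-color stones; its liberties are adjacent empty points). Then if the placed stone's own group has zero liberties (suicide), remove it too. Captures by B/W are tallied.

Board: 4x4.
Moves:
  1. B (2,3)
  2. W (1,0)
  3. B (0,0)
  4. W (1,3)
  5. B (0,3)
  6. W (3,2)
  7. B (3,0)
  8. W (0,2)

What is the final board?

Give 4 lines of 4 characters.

Move 1: B@(2,3) -> caps B=0 W=0
Move 2: W@(1,0) -> caps B=0 W=0
Move 3: B@(0,0) -> caps B=0 W=0
Move 4: W@(1,3) -> caps B=0 W=0
Move 5: B@(0,3) -> caps B=0 W=0
Move 6: W@(3,2) -> caps B=0 W=0
Move 7: B@(3,0) -> caps B=0 W=0
Move 8: W@(0,2) -> caps B=0 W=1

Answer: B.W.
W..W
...B
B.W.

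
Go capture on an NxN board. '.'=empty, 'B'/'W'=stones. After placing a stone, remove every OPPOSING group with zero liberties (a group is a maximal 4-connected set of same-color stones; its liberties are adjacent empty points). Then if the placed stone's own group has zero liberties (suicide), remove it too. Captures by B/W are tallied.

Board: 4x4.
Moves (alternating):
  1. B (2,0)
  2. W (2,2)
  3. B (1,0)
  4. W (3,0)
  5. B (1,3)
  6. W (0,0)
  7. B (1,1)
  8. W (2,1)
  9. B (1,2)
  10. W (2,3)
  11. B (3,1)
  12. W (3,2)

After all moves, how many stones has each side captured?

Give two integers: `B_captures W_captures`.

Move 1: B@(2,0) -> caps B=0 W=0
Move 2: W@(2,2) -> caps B=0 W=0
Move 3: B@(1,0) -> caps B=0 W=0
Move 4: W@(3,0) -> caps B=0 W=0
Move 5: B@(1,3) -> caps B=0 W=0
Move 6: W@(0,0) -> caps B=0 W=0
Move 7: B@(1,1) -> caps B=0 W=0
Move 8: W@(2,1) -> caps B=0 W=0
Move 9: B@(1,2) -> caps B=0 W=0
Move 10: W@(2,3) -> caps B=0 W=0
Move 11: B@(3,1) -> caps B=1 W=0
Move 12: W@(3,2) -> caps B=1 W=0

Answer: 1 0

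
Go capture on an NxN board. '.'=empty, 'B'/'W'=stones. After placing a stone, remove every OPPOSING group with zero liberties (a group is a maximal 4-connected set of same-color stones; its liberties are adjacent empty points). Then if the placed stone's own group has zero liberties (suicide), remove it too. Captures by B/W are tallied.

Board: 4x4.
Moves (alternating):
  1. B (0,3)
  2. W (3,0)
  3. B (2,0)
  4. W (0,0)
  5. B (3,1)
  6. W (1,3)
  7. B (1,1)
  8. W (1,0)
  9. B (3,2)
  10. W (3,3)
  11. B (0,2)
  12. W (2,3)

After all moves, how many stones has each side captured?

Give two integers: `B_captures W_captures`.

Answer: 1 0

Derivation:
Move 1: B@(0,3) -> caps B=0 W=0
Move 2: W@(3,0) -> caps B=0 W=0
Move 3: B@(2,0) -> caps B=0 W=0
Move 4: W@(0,0) -> caps B=0 W=0
Move 5: B@(3,1) -> caps B=1 W=0
Move 6: W@(1,3) -> caps B=1 W=0
Move 7: B@(1,1) -> caps B=1 W=0
Move 8: W@(1,0) -> caps B=1 W=0
Move 9: B@(3,2) -> caps B=1 W=0
Move 10: W@(3,3) -> caps B=1 W=0
Move 11: B@(0,2) -> caps B=1 W=0
Move 12: W@(2,3) -> caps B=1 W=0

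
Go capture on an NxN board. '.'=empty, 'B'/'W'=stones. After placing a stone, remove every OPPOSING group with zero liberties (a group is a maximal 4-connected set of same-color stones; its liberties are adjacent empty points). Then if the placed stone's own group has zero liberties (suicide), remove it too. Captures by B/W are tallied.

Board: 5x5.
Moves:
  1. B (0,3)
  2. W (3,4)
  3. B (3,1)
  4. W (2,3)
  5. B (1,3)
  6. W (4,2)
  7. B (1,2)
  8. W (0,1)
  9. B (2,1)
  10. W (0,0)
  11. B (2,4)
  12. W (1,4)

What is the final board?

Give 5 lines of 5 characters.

Move 1: B@(0,3) -> caps B=0 W=0
Move 2: W@(3,4) -> caps B=0 W=0
Move 3: B@(3,1) -> caps B=0 W=0
Move 4: W@(2,3) -> caps B=0 W=0
Move 5: B@(1,3) -> caps B=0 W=0
Move 6: W@(4,2) -> caps B=0 W=0
Move 7: B@(1,2) -> caps B=0 W=0
Move 8: W@(0,1) -> caps B=0 W=0
Move 9: B@(2,1) -> caps B=0 W=0
Move 10: W@(0,0) -> caps B=0 W=0
Move 11: B@(2,4) -> caps B=0 W=0
Move 12: W@(1,4) -> caps B=0 W=1

Answer: WW.B.
..BBW
.B.W.
.B..W
..W..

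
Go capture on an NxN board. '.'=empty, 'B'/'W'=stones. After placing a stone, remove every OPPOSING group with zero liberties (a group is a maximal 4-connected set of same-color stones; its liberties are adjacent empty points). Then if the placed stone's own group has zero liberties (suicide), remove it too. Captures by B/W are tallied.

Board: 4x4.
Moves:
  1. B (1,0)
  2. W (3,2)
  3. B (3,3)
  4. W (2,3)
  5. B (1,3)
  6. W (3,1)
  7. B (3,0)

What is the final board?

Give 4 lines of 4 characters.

Answer: ....
B..B
...W
BWW.

Derivation:
Move 1: B@(1,0) -> caps B=0 W=0
Move 2: W@(3,2) -> caps B=0 W=0
Move 3: B@(3,3) -> caps B=0 W=0
Move 4: W@(2,3) -> caps B=0 W=1
Move 5: B@(1,3) -> caps B=0 W=1
Move 6: W@(3,1) -> caps B=0 W=1
Move 7: B@(3,0) -> caps B=0 W=1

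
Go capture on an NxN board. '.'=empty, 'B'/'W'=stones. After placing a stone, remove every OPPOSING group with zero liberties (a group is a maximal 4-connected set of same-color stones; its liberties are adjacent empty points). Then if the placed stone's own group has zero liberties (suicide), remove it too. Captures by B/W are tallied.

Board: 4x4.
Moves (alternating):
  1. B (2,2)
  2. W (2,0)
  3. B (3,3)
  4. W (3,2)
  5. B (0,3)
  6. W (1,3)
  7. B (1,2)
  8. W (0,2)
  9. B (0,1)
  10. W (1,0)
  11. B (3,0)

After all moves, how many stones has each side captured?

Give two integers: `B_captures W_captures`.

Move 1: B@(2,2) -> caps B=0 W=0
Move 2: W@(2,0) -> caps B=0 W=0
Move 3: B@(3,3) -> caps B=0 W=0
Move 4: W@(3,2) -> caps B=0 W=0
Move 5: B@(0,3) -> caps B=0 W=0
Move 6: W@(1,3) -> caps B=0 W=0
Move 7: B@(1,2) -> caps B=0 W=0
Move 8: W@(0,2) -> caps B=0 W=1
Move 9: B@(0,1) -> caps B=0 W=1
Move 10: W@(1,0) -> caps B=0 W=1
Move 11: B@(3,0) -> caps B=0 W=1

Answer: 0 1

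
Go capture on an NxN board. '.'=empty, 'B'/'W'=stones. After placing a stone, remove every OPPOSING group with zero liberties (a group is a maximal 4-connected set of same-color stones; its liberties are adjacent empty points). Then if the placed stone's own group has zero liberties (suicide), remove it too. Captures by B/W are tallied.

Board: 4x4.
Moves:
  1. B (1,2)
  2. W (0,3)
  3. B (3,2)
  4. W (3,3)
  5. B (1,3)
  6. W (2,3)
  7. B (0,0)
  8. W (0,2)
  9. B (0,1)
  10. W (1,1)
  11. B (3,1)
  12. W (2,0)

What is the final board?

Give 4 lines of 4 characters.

Move 1: B@(1,2) -> caps B=0 W=0
Move 2: W@(0,3) -> caps B=0 W=0
Move 3: B@(3,2) -> caps B=0 W=0
Move 4: W@(3,3) -> caps B=0 W=0
Move 5: B@(1,3) -> caps B=0 W=0
Move 6: W@(2,3) -> caps B=0 W=0
Move 7: B@(0,0) -> caps B=0 W=0
Move 8: W@(0,2) -> caps B=0 W=0
Move 9: B@(0,1) -> caps B=2 W=0
Move 10: W@(1,1) -> caps B=2 W=0
Move 11: B@(3,1) -> caps B=2 W=0
Move 12: W@(2,0) -> caps B=2 W=0

Answer: BB..
.WBB
W..W
.BBW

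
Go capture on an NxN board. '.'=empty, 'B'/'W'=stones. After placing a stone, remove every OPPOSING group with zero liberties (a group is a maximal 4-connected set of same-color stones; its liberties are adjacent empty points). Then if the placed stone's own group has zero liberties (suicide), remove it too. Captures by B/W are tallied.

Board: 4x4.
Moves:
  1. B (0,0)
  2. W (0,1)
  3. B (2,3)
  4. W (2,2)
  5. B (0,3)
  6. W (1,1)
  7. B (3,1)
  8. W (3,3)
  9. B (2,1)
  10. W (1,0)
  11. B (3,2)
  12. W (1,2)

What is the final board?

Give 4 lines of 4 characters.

Move 1: B@(0,0) -> caps B=0 W=0
Move 2: W@(0,1) -> caps B=0 W=0
Move 3: B@(2,3) -> caps B=0 W=0
Move 4: W@(2,2) -> caps B=0 W=0
Move 5: B@(0,3) -> caps B=0 W=0
Move 6: W@(1,1) -> caps B=0 W=0
Move 7: B@(3,1) -> caps B=0 W=0
Move 8: W@(3,3) -> caps B=0 W=0
Move 9: B@(2,1) -> caps B=0 W=0
Move 10: W@(1,0) -> caps B=0 W=1
Move 11: B@(3,2) -> caps B=1 W=1
Move 12: W@(1,2) -> caps B=1 W=1

Answer: .W.B
WWW.
.BWB
.BB.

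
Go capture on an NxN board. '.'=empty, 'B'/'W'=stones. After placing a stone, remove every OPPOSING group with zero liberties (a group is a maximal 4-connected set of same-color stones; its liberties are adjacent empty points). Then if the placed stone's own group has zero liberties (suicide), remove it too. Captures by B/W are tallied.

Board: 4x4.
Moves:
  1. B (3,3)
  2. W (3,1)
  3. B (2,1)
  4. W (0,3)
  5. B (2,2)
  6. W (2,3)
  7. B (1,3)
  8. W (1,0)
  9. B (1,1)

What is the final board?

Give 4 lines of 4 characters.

Answer: ...W
WB.B
.BB.
.W.B

Derivation:
Move 1: B@(3,3) -> caps B=0 W=0
Move 2: W@(3,1) -> caps B=0 W=0
Move 3: B@(2,1) -> caps B=0 W=0
Move 4: W@(0,3) -> caps B=0 W=0
Move 5: B@(2,2) -> caps B=0 W=0
Move 6: W@(2,3) -> caps B=0 W=0
Move 7: B@(1,3) -> caps B=1 W=0
Move 8: W@(1,0) -> caps B=1 W=0
Move 9: B@(1,1) -> caps B=1 W=0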